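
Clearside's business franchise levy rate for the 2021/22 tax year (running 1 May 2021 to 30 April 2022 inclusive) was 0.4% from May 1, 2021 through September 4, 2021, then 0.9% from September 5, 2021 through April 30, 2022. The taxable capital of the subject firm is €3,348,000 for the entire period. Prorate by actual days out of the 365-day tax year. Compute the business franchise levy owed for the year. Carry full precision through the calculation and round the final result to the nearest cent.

€24,307.40

May 1 – September 4, 2021: 127 days at 0.4% → €3,348,000 × 0.4% × 127/365 = €4,659.6822
September 5, 2021 – April 30, 2022: 238 days at 0.9% → €3,348,000 × 0.9% × 238/365 = €19,647.7151
Total = €24,307.3973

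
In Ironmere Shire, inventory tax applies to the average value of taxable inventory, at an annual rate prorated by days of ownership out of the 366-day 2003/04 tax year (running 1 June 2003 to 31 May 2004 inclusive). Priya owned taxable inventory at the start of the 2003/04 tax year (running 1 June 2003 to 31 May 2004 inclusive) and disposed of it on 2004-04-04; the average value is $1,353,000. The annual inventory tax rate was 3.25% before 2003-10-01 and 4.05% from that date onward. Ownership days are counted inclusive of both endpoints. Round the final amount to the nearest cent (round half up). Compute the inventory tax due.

2003-06-01 to 2003-09-30: 122 days at 3.25% → $1,353,000 × 3.25% × 122/366 = $14,657.5000
2003-10-01 to 2004-04-04: 187 days at 4.05% → $1,353,000 × 4.05% × 187/366 = $27,997.1189
Total = $42,654.6189

$42,654.62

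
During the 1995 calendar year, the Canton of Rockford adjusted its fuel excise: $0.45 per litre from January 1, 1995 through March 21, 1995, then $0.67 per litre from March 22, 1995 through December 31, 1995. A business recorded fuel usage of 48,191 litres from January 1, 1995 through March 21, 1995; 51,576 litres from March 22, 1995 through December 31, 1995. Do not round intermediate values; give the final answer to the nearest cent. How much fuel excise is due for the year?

$56,241.87

January 1 – March 21, 1995: 48,191 litres at $0.45/litre → $21,685.95
March 22 – December 31, 1995: 51,576 litres at $0.67/litre → $34,555.92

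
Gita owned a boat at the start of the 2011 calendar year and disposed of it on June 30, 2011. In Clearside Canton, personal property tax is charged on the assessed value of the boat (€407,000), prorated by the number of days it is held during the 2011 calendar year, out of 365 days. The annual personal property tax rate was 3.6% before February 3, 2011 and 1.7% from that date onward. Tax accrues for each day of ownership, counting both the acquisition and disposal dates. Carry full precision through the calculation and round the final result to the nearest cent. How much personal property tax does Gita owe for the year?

January 1 – February 2, 2011: 33 days at 3.6% → €407,000 × 3.6% × 33/365 = €1,324.7014
February 3 – June 30, 2011: 148 days at 1.7% → €407,000 × 1.7% × 148/365 = €2,805.5123
Total = €4,130.2137

€4,130.21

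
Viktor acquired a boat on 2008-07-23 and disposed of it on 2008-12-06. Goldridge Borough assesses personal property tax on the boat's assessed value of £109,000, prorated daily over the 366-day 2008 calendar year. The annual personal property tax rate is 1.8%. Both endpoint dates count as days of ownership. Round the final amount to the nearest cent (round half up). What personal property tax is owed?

£734.41

Days held (2008-07-23 to 2008-12-06): 137 out of 366
Tax = £109,000 × 1.8% × 137/366 = £734.4098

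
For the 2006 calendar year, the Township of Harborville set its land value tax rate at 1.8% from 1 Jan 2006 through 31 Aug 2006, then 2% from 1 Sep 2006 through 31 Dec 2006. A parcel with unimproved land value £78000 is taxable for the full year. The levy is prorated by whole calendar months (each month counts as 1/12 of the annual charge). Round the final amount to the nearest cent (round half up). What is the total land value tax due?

1 Jan – 31 Aug 2006: 8 months at 1.8% → £78000 × 1.8% × 8/12 = £936.0000
1 Sep – 31 Dec 2006: 4 months at 2% → £78000 × 2% × 4/12 = £520.0000
Total = £1456.0000

£1456.00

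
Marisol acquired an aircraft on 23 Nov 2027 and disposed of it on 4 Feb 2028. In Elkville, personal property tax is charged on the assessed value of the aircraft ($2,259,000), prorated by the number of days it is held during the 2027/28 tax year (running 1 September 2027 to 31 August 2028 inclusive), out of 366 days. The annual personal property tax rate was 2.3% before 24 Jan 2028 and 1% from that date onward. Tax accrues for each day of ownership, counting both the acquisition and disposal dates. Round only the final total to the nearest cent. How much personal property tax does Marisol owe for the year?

23 Nov 2027 – 23 Jan 2028: 62 days at 2.3% → $2,259,000 × 2.3% × 62/366 = $8,801.4590
24 Jan – 4 Feb 2028: 12 days at 1% → $2,259,000 × 1% × 12/366 = $740.6557
Total = $9,542.1148

$9,542.11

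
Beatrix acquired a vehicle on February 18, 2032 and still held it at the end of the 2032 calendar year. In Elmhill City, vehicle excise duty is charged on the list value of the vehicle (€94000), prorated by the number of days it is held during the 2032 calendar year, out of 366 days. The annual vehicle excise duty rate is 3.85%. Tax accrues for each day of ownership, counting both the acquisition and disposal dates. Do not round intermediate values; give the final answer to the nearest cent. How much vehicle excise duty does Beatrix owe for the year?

Days held (February 18 – December 31, 2032): 318 out of 366
Tax = €94000 × 3.85% × 318/366 = €3144.3770

€3144.38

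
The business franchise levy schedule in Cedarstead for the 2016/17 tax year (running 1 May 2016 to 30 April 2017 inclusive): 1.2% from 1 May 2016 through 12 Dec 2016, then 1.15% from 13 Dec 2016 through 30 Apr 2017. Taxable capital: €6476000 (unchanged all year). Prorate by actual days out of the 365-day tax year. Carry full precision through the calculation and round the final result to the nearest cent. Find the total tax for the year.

€76478.90

1 May – 12 Dec 2016: 226 days at 1.2% → €6476000 × 1.2% × 226/365 = €48117.5671
13 Dec 2016 – 30 Apr 2017: 139 days at 1.15% → €6476000 × 1.15% × 139/365 = €28361.3315
Total = €76478.8986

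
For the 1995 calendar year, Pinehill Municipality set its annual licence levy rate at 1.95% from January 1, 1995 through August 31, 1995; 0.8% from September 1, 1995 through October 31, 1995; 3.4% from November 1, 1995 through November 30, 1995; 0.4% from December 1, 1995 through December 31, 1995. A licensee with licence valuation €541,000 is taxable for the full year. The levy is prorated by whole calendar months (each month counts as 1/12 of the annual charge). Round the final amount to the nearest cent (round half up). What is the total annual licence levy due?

January 1 – August 31, 1995: 8 months at 1.95% → €541,000 × 1.95% × 8/12 = €7,033.0000
September 1 – October 31, 1995: 2 months at 0.8% → €541,000 × 0.8% × 2/12 = €721.3333
November 1 – November 30, 1995: 1 month at 3.4% → €541,000 × 3.4% × 1/12 = €1,532.8333
December 1 – December 31, 1995: 1 month at 0.4% → €541,000 × 0.4% × 1/12 = €180.3333
Total = €9,467.5000

€9,467.50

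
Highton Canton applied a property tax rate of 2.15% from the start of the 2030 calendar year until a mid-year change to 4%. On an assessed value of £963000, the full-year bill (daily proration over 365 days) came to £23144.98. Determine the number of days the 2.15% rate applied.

315 days

Let d = days at the first rate; then 365 − d days at the second rate.
£963000 × [2.15%·d + 4%·(365−d)] / 365 = £23144.98
Solving gives d = 315, so the new rate took effect on 12 November 2030.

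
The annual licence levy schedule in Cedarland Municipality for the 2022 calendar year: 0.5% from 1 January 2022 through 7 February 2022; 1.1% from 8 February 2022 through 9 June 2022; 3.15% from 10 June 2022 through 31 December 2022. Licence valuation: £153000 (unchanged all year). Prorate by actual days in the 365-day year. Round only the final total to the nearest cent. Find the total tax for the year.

£3349.02

1 January – 7 February 2022: 38 days at 0.5% → £153000 × 0.5% × 38/365 = £79.6438
8 February – 9 June 2022: 122 days at 1.1% → £153000 × 1.1% × 122/365 = £562.5370
10 June – 31 December 2022: 205 days at 3.15% → £153000 × 3.15% × 205/365 = £2706.8425
Total = £3349.0233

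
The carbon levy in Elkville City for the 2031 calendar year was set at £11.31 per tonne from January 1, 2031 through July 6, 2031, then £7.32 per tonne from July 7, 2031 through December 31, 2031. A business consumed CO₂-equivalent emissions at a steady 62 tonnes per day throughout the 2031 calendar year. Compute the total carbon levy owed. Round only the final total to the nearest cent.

January 1 – July 6, 2031: 187 days × 62 tonnes/day = 11,594 tonnes at £11.31/tonne → £131,128.14
July 7 – December 31, 2031: 178 days × 62 tonnes/day = 11,036 tonnes at £7.32/tonne → £80,783.52

£211,911.66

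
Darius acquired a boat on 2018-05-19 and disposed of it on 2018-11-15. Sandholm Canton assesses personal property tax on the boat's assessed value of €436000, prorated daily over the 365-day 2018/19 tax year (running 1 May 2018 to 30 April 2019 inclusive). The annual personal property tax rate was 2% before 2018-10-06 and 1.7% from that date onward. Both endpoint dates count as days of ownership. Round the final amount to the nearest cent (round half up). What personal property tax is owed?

€4177.24

2018-05-19 to 2018-10-05: 140 days at 2% → €436000 × 2% × 140/365 = €3344.6575
2018-10-06 to 2018-11-15: 41 days at 1.7% → €436000 × 1.7% × 41/365 = €832.5808
Total = €4177.2384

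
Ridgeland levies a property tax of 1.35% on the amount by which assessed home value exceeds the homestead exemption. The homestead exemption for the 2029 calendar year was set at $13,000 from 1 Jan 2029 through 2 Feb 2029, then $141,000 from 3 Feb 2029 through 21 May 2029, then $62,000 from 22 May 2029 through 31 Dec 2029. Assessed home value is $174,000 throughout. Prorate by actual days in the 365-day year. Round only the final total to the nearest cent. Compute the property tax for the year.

1 Jan – 2 Feb 2029: 33 days, exemption $13,000 → ($174,000 − $13,000) × 1.35% × 33/365 = $196.5082
3 Feb – 21 May 2029: 108 days, exemption $141,000 → ($174,000 − $141,000) × 1.35% × 108/365 = $131.8192
22 May – 31 Dec 2029: 224 days, exemption $62,000 → ($174,000 − $62,000) × 1.35% × 224/365 = $927.9123
Total = $1,256.2397

$1,256.24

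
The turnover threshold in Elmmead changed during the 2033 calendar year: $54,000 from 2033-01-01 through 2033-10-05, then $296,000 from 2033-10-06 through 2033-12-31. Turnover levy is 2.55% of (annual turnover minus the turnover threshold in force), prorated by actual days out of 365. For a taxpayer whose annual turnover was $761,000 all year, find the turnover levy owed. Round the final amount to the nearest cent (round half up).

$16,557.60

2033-01-01 to 2033-10-05: 278 days, exemption $54,000 → ($761,000 − $54,000) × 2.55% × 278/365 = $13,731.2959
2033-10-06 to 2033-12-31: 87 days, exemption $296,000 → ($761,000 − $296,000) × 2.55% × 87/365 = $2,826.3082
Total = $16,557.6041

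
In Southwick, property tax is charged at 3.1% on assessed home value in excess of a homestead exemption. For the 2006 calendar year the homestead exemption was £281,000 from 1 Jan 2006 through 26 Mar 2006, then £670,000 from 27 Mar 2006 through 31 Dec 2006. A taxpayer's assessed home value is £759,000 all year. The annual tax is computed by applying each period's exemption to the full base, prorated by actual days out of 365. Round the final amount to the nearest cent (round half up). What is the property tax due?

1 Jan – 26 Mar 2006: 85 days, exemption £281,000 → (£759,000 − £281,000) × 3.1% × 85/365 = £3,450.7671
27 Mar – 31 Dec 2006: 280 days, exemption £670,000 → (£759,000 − £670,000) × 3.1% × 280/365 = £2,116.4932
Total = £5,567.2603

£5,567.26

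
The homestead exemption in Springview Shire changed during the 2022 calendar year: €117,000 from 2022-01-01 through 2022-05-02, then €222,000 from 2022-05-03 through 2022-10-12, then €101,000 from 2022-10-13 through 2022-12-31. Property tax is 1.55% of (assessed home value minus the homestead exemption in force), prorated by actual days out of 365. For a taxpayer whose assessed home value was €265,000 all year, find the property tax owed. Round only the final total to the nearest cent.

€1,621.55

2022-01-01 to 2022-05-02: 122 days, exemption €117,000 → (€265,000 − €117,000) × 1.55% × 122/365 = €766.7616
2022-05-03 to 2022-10-12: 163 days, exemption €222,000 → (€265,000 − €222,000) × 1.55% × 163/365 = €297.6425
2022-10-13 to 2022-12-31: 80 days, exemption €101,000 → (€265,000 − €101,000) × 1.55% × 80/365 = €557.1507
Total = €1,621.5548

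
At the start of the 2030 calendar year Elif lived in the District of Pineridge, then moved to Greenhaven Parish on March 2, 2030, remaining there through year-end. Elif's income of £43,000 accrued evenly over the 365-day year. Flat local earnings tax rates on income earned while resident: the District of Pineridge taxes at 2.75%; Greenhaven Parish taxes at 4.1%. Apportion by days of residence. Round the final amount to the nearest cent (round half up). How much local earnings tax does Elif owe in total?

The District of Pineridge, January 1 – March 1, 2030: 60 days → £43,000 × 2.75% × 60/365 = £194.3836
Greenhaven Parish, March 2 – December 31, 2030: 305 days → £43,000 × 4.1% × 305/365 = £1,473.1918
Total = £1,667.5753

£1,667.58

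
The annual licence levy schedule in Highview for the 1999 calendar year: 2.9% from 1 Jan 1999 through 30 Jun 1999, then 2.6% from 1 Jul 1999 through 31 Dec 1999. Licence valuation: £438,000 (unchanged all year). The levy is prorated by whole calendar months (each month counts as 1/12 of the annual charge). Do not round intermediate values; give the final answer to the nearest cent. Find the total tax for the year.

£12,045.00

1 Jan – 30 Jun 1999: 6 months at 2.9% → £438,000 × 2.9% × 6/12 = £6,351.0000
1 Jul – 31 Dec 1999: 6 months at 2.6% → £438,000 × 2.6% × 6/12 = £5,694.0000
Total = £12,045.0000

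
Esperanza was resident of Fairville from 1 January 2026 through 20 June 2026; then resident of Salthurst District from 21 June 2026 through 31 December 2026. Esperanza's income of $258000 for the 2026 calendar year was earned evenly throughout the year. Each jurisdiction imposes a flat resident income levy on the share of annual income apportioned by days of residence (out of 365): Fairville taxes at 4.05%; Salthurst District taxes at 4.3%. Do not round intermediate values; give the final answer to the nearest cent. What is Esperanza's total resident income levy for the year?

Fairville, 1 January – 20 June 2026: 171 days → $258000 × 4.05% × 171/365 = $4895.2849
Salthurst District, 21 June – 31 December 2026: 194 days → $258000 × 4.3% × 194/365 = $5896.5370
Total = $10791.8219

$10791.82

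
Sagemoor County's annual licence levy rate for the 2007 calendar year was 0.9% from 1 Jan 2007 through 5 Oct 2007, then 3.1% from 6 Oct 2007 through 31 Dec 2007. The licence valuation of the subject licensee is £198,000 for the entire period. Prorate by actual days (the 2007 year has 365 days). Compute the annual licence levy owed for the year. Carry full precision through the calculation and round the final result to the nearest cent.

1 Jan – 5 Oct 2007: 278 days at 0.9% → £198,000 × 0.9% × 278/365 = £1,357.2493
6 Oct – 31 Dec 2007: 87 days at 3.1% → £198,000 × 3.1% × 87/365 = £1,463.0301
Total = £2,820.2795

£2,820.28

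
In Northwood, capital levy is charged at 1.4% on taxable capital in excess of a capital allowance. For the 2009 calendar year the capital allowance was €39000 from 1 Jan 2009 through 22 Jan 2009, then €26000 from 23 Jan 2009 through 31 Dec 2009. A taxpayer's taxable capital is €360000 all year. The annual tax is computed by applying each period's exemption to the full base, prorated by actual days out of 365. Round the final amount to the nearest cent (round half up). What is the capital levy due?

€4665.03

1 Jan – 22 Jan 2009: 22 days, exemption €39000 → (€360000 − €39000) × 1.4% × 22/365 = €270.8712
23 Jan – 31 Dec 2009: 343 days, exemption €26000 → (€360000 − €26000) × 1.4% × 343/365 = €4394.1589
Total = €4665.0301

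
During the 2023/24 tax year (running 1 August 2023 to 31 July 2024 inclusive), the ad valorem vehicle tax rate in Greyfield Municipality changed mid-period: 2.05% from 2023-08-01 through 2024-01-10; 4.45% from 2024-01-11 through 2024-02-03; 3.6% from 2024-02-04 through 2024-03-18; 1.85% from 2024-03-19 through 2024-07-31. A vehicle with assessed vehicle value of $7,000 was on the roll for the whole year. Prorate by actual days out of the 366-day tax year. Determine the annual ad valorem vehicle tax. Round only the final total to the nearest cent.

2023-08-01 to 2024-01-10: 163 days at 2.05% → $7,000 × 2.05% × 163/366 = $63.9085
2024-01-11 to 2024-02-03: 24 days at 4.45% → $7,000 × 4.45% × 24/366 = $20.4262
2024-02-04 to 2024-03-18: 44 days at 3.6% → $7,000 × 3.6% × 44/366 = $30.2951
2024-03-19 to 2024-07-31: 135 days at 1.85% → $7,000 × 1.85% × 135/366 = $47.7664
Total = $162.3962

$162.40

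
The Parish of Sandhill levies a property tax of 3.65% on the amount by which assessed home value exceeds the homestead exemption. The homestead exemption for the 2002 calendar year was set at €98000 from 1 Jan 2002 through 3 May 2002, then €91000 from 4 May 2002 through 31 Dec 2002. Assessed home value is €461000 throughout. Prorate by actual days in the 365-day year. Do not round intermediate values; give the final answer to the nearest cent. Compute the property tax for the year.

€13418.90

1 Jan – 3 May 2002: 123 days, exemption €98000 → (€461000 − €98000) × 3.65% × 123/365 = €4464.9000
4 May – 31 Dec 2002: 242 days, exemption €91000 → (€461000 − €91000) × 3.65% × 242/365 = €8954.0000
Total = €13418.9000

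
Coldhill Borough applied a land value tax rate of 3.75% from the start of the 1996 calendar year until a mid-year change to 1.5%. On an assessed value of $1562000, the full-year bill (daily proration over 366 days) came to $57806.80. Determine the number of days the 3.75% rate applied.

Let d = days at the first rate; then 366 − d days at the second rate.
$1562000 × [3.75%·d + 1.5%·(366−d)] / 366 = $57806.80
Solving gives d = 358, so the new rate took effect on December 24, 1996.

358 days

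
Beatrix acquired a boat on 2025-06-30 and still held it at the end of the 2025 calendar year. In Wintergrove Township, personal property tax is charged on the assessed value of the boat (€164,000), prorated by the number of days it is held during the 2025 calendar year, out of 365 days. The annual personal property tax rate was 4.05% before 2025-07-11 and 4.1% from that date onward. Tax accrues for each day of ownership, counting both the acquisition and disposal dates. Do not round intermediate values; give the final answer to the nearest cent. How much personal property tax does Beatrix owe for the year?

2025-06-30 to 2025-07-10: 11 days at 4.05% → €164,000 × 4.05% × 11/365 = €200.1699
2025-07-11 to 2025-12-31: 174 days at 4.1% → €164,000 × 4.1% × 174/365 = €3,205.4137
Total = €3,405.5836

€3,405.58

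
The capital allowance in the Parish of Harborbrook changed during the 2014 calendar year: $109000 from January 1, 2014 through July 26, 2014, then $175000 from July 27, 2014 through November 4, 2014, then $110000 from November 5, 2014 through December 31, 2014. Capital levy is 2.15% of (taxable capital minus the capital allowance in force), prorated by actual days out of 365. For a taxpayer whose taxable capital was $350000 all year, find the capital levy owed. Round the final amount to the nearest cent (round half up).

January 1 – July 26, 2014: 207 days, exemption $109000 → ($350000 − $109000) × 2.15% × 207/365 = $2938.5493
July 27 – November 4, 2014: 101 days, exemption $175000 → ($350000 − $175000) × 2.15% × 101/365 = $1041.1301
November 5 – December 31, 2014: 57 days, exemption $110000 → ($350000 − $110000) × 2.15% × 57/365 = $805.8082
Total = $4785.4877

$4785.49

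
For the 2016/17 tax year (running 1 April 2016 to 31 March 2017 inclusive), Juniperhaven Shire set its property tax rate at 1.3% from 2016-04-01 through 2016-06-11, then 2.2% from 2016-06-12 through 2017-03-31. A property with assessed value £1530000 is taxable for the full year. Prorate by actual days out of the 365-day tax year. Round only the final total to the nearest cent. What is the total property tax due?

2016-04-01 to 2016-06-11: 72 days at 1.3% → £1530000 × 1.3% × 72/365 = £3923.5068
2016-06-12 to 2017-03-31: 293 days at 2.2% → £1530000 × 2.2% × 293/365 = £27020.2192
Total = £30943.7260

£30943.73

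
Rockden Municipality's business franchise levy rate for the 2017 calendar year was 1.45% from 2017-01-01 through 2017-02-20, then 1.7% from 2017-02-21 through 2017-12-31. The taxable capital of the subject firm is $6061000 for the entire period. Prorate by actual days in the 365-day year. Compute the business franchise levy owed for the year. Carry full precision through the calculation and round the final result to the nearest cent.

$100919.80

2017-01-01 to 2017-02-20: 51 days at 1.45% → $6061000 × 1.45% × 51/365 = $12279.7521
2017-02-21 to 2017-12-31: 314 days at 1.7% → $6061000 × 1.7% × 314/365 = $88640.0493
Total = $100919.8014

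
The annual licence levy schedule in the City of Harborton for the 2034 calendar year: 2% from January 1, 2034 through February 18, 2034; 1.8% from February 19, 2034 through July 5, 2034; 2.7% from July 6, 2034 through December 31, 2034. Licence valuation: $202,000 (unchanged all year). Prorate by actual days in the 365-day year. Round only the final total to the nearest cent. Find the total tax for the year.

January 1 – February 18, 2034: 49 days at 2% → $202,000 × 2% × 49/365 = $542.3562
February 19 – July 5, 2034: 137 days at 1.8% → $202,000 × 1.8% × 137/365 = $1,364.7452
July 6 – December 31, 2034: 179 days at 2.7% → $202,000 × 2.7% × 179/365 = $2,674.7014
Total = $4,581.8027

$4,581.80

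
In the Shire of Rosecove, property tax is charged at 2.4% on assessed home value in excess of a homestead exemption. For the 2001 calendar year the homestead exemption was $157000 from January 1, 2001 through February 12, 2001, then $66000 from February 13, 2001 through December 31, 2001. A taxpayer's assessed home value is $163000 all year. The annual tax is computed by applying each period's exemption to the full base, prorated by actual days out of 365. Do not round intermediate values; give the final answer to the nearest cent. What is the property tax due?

January 1 – February 12, 2001: 43 days, exemption $157000 → ($163000 − $157000) × 2.4% × 43/365 = $16.9644
February 13 – December 31, 2001: 322 days, exemption $66000 → ($163000 − $66000) × 2.4% × 322/365 = $2053.7425
Total = $2070.7068

$2070.71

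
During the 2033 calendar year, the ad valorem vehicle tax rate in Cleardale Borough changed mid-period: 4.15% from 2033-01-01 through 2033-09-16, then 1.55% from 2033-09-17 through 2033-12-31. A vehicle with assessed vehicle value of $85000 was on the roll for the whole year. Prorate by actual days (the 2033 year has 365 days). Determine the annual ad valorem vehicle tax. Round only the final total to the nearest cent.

$2885.69

2033-01-01 to 2033-09-16: 259 days at 4.15% → $85000 × 4.15% × 259/365 = $2503.0753
2033-09-17 to 2033-12-31: 106 days at 1.55% → $85000 × 1.55% × 106/365 = $382.6164
Total = $2885.6918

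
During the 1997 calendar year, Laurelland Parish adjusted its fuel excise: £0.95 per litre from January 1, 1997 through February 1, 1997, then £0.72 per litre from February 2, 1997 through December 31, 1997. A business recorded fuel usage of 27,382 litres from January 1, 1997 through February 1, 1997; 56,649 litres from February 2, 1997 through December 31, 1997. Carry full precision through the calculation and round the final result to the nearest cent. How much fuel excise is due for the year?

January 1 – February 1, 1997: 27,382 litres at £0.95/litre → £26,012.90
February 2 – December 31, 1997: 56,649 litres at £0.72/litre → £40,787.28

£66,800.18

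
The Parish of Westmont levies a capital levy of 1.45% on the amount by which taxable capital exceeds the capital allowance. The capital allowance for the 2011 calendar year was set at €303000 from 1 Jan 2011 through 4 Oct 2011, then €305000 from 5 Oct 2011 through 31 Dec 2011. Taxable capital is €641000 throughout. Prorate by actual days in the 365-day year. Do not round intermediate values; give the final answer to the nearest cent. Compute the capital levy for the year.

€4894.01

1 Jan – 4 Oct 2011: 277 days, exemption €303000 → (€641000 − €303000) × 1.45% × 277/365 = €3719.3890
5 Oct – 31 Dec 2011: 88 days, exemption €305000 → (€641000 − €305000) × 1.45% × 88/365 = €1174.6192
Total = €4894.0082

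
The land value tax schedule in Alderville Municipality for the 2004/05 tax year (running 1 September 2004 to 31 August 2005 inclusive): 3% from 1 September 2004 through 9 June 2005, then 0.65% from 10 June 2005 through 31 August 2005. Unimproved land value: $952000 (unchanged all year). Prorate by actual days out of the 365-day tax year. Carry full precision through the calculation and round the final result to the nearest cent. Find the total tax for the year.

1 September 2004 – 9 June 2005: 282 days at 3% → $952000 × 3% × 282/365 = $22065.5342
10 June – 31 August 2005: 83 days at 0.65% → $952000 × 0.65% × 83/365 = $1407.1342
Total = $23472.6685

$23472.67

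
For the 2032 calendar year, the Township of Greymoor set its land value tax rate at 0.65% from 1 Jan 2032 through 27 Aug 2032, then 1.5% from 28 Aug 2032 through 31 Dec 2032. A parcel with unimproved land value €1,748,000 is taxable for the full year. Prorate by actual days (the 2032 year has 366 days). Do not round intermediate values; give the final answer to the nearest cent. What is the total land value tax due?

€16,477.05

1 Jan – 27 Aug 2032: 240 days at 0.65% → €1,748,000 × 0.65% × 240/366 = €7,450.4918
28 Aug – 31 Dec 2032: 126 days at 1.5% → €1,748,000 × 1.5% × 126/366 = €9,026.5574
Total = €16,477.0492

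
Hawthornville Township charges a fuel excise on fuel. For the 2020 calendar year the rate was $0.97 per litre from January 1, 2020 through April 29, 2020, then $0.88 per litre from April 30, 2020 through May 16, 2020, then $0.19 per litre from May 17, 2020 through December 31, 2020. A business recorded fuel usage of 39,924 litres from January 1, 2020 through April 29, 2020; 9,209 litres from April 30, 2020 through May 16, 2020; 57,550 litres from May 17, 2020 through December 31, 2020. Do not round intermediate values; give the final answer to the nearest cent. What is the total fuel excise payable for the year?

$57,764.70

January 1 – April 29, 2020: 39,924 litres at $0.97/litre → $38,726.28
April 30 – May 16, 2020: 9,209 litres at $0.88/litre → $8,103.92
May 17 – December 31, 2020: 57,550 litres at $0.19/litre → $10,934.50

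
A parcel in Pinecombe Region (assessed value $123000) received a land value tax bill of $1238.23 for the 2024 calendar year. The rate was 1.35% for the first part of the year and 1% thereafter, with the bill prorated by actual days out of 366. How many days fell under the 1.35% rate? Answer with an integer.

Let d = days at the first rate; then 366 − d days at the second rate.
$123000 × [1.35%·d + 1%·(366−d)] / 366 = $1238.23
Solving gives d = 7, so the new rate took effect on 8 January 2024.

7 days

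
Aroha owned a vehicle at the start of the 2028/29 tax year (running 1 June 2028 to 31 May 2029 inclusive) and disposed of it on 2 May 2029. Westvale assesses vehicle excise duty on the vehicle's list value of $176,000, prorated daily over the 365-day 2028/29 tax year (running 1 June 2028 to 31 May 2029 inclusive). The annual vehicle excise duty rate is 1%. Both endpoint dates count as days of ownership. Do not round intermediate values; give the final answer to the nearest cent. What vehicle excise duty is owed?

$1,620.16

Days held (1 Jun 2028 – 2 May 2029): 336 out of 365
Tax = $176,000 × 1% × 336/365 = $1,620.1644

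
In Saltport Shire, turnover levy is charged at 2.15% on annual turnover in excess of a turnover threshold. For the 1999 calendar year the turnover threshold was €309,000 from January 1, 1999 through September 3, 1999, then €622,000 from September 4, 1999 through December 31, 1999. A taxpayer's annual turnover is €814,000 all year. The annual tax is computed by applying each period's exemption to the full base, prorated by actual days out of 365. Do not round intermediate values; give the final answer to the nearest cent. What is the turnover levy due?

January 1 – September 3, 1999: 246 days, exemption €309,000 → (€814,000 − €309,000) × 2.15% × 246/365 = €7,317.6575
September 4 – December 31, 1999: 119 days, exemption €622,000 → (€814,000 − €622,000) × 2.15% × 119/365 = €1,345.8411
Total = €8,663.4986

€8,663.50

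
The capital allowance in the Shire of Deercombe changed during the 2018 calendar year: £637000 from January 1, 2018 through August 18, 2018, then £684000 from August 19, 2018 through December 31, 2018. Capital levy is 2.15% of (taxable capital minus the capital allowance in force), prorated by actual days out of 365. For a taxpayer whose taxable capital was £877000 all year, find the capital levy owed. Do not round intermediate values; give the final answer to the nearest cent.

January 1 – August 18, 2018: 230 days, exemption £637000 → (£877000 − £637000) × 2.15% × 230/365 = £3251.5068
August 19 – December 31, 2018: 135 days, exemption £684000 → (£877000 − £684000) × 2.15% × 135/365 = £1534.7466
Total = £4786.2534

£4786.25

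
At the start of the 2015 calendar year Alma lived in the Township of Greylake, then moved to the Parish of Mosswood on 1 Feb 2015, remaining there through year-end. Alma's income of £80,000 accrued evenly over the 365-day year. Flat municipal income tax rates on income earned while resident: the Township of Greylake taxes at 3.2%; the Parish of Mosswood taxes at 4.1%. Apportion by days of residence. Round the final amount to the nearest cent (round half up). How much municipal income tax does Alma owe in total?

The Township of Greylake, 1 Jan – 31 Jan 2015: 31 days → £80,000 × 3.2% × 31/365 = £217.4247
The Parish of Mosswood, 1 Feb – 31 Dec 2015: 334 days → £80,000 × 4.1% × 334/365 = £3,001.4247
Total = £3,218.8493

£3,218.85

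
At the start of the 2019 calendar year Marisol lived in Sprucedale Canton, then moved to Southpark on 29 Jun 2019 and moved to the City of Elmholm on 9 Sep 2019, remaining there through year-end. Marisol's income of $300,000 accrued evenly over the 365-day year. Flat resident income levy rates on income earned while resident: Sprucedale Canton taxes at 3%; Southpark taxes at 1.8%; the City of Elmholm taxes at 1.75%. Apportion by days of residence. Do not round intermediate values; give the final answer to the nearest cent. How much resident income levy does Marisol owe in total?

Sprucedale Canton, 1 Jan – 28 Jun 2019: 179 days → $300,000 × 3% × 179/365 = $4,413.6986
Southpark, 29 Jun – 8 Sep 2019: 72 days → $300,000 × 1.8% × 72/365 = $1,065.2055
The City of Elmholm, 9 Sep – 31 Dec 2019: 114 days → $300,000 × 1.75% × 114/365 = $1,639.7260
Total = $7,118.6301

$7,118.63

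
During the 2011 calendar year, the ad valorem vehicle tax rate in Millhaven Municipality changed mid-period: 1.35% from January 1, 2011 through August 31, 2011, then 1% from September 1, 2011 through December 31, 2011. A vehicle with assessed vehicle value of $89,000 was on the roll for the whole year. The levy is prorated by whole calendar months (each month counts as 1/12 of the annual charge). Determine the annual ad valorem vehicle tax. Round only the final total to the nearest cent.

January 1 – August 31, 2011: 8 months at 1.35% → $89,000 × 1.35% × 8/12 = $801.0000
September 1 – December 31, 2011: 4 months at 1% → $89,000 × 1% × 4/12 = $296.6667
Total = $1,097.6667

$1,097.67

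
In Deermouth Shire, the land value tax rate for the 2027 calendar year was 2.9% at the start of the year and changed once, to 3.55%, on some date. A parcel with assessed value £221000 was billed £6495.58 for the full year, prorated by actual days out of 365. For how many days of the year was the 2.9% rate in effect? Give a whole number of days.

343 days

Let d = days at the first rate; then 365 − d days at the second rate.
£221000 × [2.9%·d + 3.55%·(365−d)] / 365 = £6495.58
Solving gives d = 343, so the new rate took effect on December 10, 2027.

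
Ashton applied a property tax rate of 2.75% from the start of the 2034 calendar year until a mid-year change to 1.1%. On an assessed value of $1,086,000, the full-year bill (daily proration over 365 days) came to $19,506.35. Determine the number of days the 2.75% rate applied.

Let d = days at the first rate; then 365 − d days at the second rate.
$1,086,000 × [2.75%·d + 1.1%·(365−d)] / 365 = $19,506.35
Solving gives d = 154, so the new rate took effect on 4 June 2034.

154 days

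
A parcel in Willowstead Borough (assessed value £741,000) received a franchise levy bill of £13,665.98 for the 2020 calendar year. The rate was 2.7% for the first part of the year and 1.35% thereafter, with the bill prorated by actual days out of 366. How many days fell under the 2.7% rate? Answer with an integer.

Let d = days at the first rate; then 366 − d days at the second rate.
£741,000 × [2.7%·d + 1.35%·(366−d)] / 366 = £13,665.98
Solving gives d = 134, so the new rate took effect on 14 May 2020.

134 days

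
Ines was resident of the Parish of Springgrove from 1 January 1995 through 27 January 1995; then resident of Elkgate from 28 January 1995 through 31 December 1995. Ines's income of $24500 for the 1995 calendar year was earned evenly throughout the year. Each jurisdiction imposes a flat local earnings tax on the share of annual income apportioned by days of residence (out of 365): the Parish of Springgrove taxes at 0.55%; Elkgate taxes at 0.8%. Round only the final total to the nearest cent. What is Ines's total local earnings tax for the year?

The Parish of Springgrove, 1 January – 27 January 1995: 27 days → $24500 × 0.55% × 27/365 = $9.9678
Elkgate, 28 January – 31 December 1995: 338 days → $24500 × 0.8% × 338/365 = $181.5014
Total = $191.4692

$191.47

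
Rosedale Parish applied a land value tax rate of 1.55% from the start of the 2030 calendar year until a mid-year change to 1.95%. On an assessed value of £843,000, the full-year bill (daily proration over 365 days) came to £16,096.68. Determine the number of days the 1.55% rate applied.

37 days

Let d = days at the first rate; then 365 − d days at the second rate.
£843,000 × [1.55%·d + 1.95%·(365−d)] / 365 = £16,096.68
Solving gives d = 37, so the new rate took effect on 7 Feb 2030.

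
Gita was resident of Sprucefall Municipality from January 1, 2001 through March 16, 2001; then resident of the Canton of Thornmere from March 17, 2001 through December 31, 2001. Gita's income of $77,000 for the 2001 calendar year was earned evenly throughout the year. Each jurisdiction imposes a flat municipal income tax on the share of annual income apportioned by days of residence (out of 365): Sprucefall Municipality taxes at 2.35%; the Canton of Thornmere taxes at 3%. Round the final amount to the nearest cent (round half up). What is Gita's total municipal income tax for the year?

Sprucefall Municipality, January 1 – March 16, 2001: 75 days → $77,000 × 2.35% × 75/365 = $371.8151
The Canton of Thornmere, March 17 – December 31, 2001: 290 days → $77,000 × 3% × 290/365 = $1,835.3425
Total = $2,207.1575

$2,207.16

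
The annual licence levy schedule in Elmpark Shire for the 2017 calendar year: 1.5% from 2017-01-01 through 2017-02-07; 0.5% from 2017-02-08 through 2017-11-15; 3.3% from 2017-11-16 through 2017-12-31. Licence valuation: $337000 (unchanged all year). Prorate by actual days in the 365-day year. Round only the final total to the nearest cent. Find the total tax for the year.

2017-01-01 to 2017-02-07: 38 days at 1.5% → $337000 × 1.5% × 38/365 = $526.2740
2017-02-08 to 2017-11-15: 281 days at 0.5% → $337000 × 0.5% × 281/365 = $1297.2192
2017-11-16 to 2017-12-31: 46 days at 3.3% → $337000 × 3.3% × 46/365 = $1401.5507
Total = $3225.0438

$3225.04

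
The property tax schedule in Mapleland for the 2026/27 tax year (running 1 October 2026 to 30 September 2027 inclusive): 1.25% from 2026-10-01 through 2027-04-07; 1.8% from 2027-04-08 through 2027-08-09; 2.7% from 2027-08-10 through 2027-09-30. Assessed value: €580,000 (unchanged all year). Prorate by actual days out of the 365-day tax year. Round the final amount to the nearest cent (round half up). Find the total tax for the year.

€9,531.86

2026-10-01 to 2027-04-07: 189 days at 1.25% → €580,000 × 1.25% × 189/365 = €3,754.1096
2027-04-08 to 2027-08-09: 124 days at 1.8% → €580,000 × 1.8% × 124/365 = €3,546.7397
2027-08-10 to 2027-09-30: 52 days at 2.7% → €580,000 × 2.7% × 52/365 = €2,231.0137
Total = €9,531.8630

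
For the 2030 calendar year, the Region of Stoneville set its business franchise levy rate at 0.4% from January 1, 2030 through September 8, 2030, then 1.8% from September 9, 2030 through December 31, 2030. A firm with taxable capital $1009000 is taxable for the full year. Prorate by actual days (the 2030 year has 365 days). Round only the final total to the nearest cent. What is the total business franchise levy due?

$8447.96

January 1 – September 8, 2030: 251 days at 0.4% → $1009000 × 0.4% × 251/365 = $2775.4411
September 9 – December 31, 2030: 114 days at 1.8% → $1009000 × 1.8% × 114/365 = $5672.5151
Total = $8447.9562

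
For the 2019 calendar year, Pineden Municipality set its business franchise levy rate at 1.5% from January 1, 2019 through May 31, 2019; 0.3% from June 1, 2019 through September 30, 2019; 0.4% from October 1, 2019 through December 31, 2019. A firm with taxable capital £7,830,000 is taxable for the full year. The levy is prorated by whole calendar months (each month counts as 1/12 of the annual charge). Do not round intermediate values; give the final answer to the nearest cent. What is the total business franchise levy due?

£64,597.50

January 1 – May 31, 2019: 5 months at 1.5% → £7,830,000 × 1.5% × 5/12 = £48,937.5000
June 1 – September 30, 2019: 4 months at 0.3% → £7,830,000 × 0.3% × 4/12 = £7,830.0000
October 1 – December 31, 2019: 3 months at 0.4% → £7,830,000 × 0.4% × 3/12 = £7,830.0000
Total = £64,597.5000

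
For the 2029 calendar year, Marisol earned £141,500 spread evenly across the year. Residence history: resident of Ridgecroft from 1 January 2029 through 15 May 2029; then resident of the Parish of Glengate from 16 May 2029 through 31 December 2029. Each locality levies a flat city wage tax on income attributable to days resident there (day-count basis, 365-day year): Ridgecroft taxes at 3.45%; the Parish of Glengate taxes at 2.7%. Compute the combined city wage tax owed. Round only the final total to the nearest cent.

Ridgecroft, 1 January – 15 May 2029: 135 days → £141,500 × 3.45% × 135/365 = £1,805.5788
The Parish of Glengate, 16 May – 31 December 2029: 230 days → £141,500 × 2.7% × 230/365 = £2,407.4384
Total = £4,213.0171

£4,213.02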